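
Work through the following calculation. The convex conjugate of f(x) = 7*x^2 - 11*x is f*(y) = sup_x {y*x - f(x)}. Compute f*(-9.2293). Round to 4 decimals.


f*(y) = sup_x {y*x - a*x^2 - b*x} = sup_x {(y-b)*x - a*x^2}
FOC: (y - b) - 2a*x = 0 => x* = (y - b)/(2a)
x* = (-9.2293 + 11)/(2*7) = 0.1265
f*(-9.2293) = (y-b)^2/(4a) = (-9.2293 + 11)^2/(4*7)
= 3.1354/28 = 0.112


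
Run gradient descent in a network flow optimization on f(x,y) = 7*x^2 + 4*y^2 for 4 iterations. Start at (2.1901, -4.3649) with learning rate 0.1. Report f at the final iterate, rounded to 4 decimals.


Gradient descent on f(x,y) = 7*x^2 + 4*y^2.
Starting point: (2.1901, -4.3649), alpha = 0.1
Step 1: grad_x = 2*7*2.1901 = 30.6614, grad_y = 2*4*-4.3649 = -34.9192
  x_1 = 2.1901 - 0.1*30.6614 = -0.876
  y_1 = -4.3649 - 0.1*-34.9192 = -0.873
Step 2: grad_x = 2*7*-0.876 = -12.2646, grad_y = 2*4*-0.873 = -6.9838
  x_2 = -0.876 - 0.1*-12.2646 = 0.3504
  y_2 = -0.873 - 0.1*-6.9838 = -0.1746
Step 3: grad_x = 2*7*0.3504 = 4.9058, grad_y = 2*4*-0.1746 = -1.3968
  x_3 = 0.3504 - 0.1*4.9058 = -0.1402
  y_3 = -0.1746 - 0.1*-1.3968 = -0.0349
Step 4: grad_x = 2*7*-0.1402 = -1.9623, grad_y = 2*4*-0.0349 = -0.2794
  x_4 = -0.1402 - 0.1*-1.9623 = 0.0561
  y_4 = -0.0349 - 0.1*-0.2794 = -0.007
f(0.0561, -0.007) = 7*0.0561^2 + 4*(-0.007)^2 = 0.0222


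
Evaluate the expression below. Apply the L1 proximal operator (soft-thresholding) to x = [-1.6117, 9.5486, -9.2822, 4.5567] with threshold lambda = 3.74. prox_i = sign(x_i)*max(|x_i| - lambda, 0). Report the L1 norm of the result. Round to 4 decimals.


Soft-thresholding with lambda = 3.74:
prox(-1.6117) = sign(-1.6117)*max(|-1.6117| - 3.74, 0) = 0.0
prox(9.5486) = sign(9.5486)*max(|9.5486| - 3.74, 0) = 5.8086
prox(-9.2822) = sign(-9.2822)*max(|-9.2822| - 3.74, 0) = -5.5422
prox(4.5567) = sign(4.5567)*max(|4.5567| - 3.74, 0) = 0.8167
prox(x) = [0.0, 5.8086, -5.5422, 0.8167]
||prox(x)||_1 = 0.0 + 5.8086 + 5.5422 + 0.8167 = 12.1675


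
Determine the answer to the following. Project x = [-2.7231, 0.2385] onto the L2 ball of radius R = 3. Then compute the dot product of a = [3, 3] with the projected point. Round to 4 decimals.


Step 1: Compute ||x|| (intermediates to 6 decimals).
||x|| = sqrt((-2.7231)^2 + 0.2385^2) = 2.733524
Step 2: Project.
Since ||x|| <= R, proj = x (no scaling needed).
proj(x) = [-2.7231, 0.2385]
Step 3: Dot product.
a^T * proj(x) = 3*(-2.7231) + 3*0.2385 = -7.4538


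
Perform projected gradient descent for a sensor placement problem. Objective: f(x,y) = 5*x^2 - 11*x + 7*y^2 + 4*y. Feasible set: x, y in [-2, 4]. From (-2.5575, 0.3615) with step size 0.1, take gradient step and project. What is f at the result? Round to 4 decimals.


Step 1: Compute gradient at (-2.5575, 0.3615).
grad_x = 2*5*-2.5575 - 11 = -36.575
grad_y = 2*7*0.3615 + 4 = 9.061
Step 2: Gradient step.
x_raw = -2.5575 - 0.1*-36.575 = 1.1
y_raw = 0.3615 - 0.1*9.061 = -0.5446
Step 3: Project onto [-2, 4].
x_proj = clip(1.1) = 1.1
y_proj = clip(-0.5446) = -0.5446
Step 4: Evaluate f.
f(1.1, -0.5446) = -6.1523


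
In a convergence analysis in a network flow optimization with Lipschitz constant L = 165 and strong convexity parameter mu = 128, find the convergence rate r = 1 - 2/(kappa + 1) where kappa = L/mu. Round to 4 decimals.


Step 1: Compute the condition number.
kappa = L/mu = 165/128 = 1.2891
Step 2: Compute the convergence rate.
r = 1 - 2/(kappa + 1) = 1 - 2*mu/(L + mu) = (L - mu)/(L + mu) = 37/293 = 0.1263


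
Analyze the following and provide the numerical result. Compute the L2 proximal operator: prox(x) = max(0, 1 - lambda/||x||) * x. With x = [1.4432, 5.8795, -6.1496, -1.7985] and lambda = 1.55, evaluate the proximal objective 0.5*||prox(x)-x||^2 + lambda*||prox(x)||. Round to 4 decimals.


Step 1: Compute ||x||.
||x|| = 8.815
Step 2: Compute scaling factor.
scale = max(0, 1 - 1.55/8.815) = 0.8242
Step 3: prox(x) = [1.1894, 4.8457, -5.0683, -1.4823]
||prox(x)|| = 7.265
Step 4: Proximal objective.
0.5*||prox-x||^2 = 1.2013
lambda*||prox|| = 11.2608
Total = 12.4619


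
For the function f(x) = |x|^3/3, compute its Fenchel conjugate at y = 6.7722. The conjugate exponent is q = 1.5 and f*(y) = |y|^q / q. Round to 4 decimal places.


The conjugate exponent q satisfies 1/p + 1/q = 1.
p = 3, so q = 3/(3 - 1) = 1.5
|y|^q = 6.7722^1.5 = 17.6236
f*(6.7722) = 17.6236 / 1.5 = 11.7491


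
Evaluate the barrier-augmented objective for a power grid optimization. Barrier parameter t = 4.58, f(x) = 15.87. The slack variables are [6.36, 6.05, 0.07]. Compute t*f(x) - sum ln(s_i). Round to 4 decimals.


Step 1: Compute log-barrier.
ln values: [1.85, 1.8001, -2.6593]
phi = -(1.85 + 1.8001 - 2.6593) = -0.9908
Step 2: Compute augmented objective.
t*f(x) = 4.58*15.87 = 72.6846
Total = 72.6846 - 0.9908 = 71.6938


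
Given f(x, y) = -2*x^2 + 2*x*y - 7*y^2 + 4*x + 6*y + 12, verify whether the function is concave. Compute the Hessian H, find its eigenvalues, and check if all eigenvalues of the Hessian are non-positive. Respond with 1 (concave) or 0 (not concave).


The Hessian of f(x,y) = -2*x^2 + 2*x*y - 7*y^2 + 4*x + 6*y + 12 is:
H = [[-4, 2], [2, -14]]
Trace = -4 - 14 = -18
Determinant = -4*-14 - (2)^2 = 52
Discriminant = (-18)^2 - 4*52 = 116.0
Eigenvalues: lambda_1 = -14.3852, lambda_2 = -3.6148
The function is concave.

1


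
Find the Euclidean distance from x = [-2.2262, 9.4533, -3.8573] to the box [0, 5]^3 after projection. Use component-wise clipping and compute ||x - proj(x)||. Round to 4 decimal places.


Project each component onto [0, 5].
clip(-2.2262) = 0.0, clip(9.4533) = 5.0, clip(-3.8573) = 0.0
Projection = [0.0, 5.0, 0.0]
Squared diffs: [4.956, 19.8319, 14.8788]
Distance = sqrt(39.6667) = 6.2981


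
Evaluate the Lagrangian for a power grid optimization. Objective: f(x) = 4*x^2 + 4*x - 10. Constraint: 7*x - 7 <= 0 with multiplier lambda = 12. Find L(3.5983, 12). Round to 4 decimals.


Step 1: Evaluate f(x).
f(3.5983) = 4*3.5983^2 + 4*3.5983 - 10 = 56.1843
Step 2: Evaluate g(x).
g(3.5983) = 7*3.5983 - 7 = 18.1881
Step 3: Compute Lagrangian.
L = 56.1843 + 12*18.1881 = 274.4415


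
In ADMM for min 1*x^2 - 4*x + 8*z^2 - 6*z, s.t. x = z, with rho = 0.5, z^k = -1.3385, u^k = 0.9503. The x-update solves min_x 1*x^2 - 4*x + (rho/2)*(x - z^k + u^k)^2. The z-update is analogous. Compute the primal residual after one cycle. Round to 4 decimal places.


ADMM iteration with rho = 0.5, z^k = -1.3385, u^k = 0.9503
Step 1: x-update.
Minimize 1*x^2 - 4*x + (0.5/2)*(x + 1.3385 + 0.9503)^2
FOC: (2*1 + 0.5)*x = 4 + 0.5*(-1.3385 - 0.9503)
x^{k+1} = 1.1422
Step 2: z-update.
Minimize 8*z^2 - 6*z + (0.5/2)*(1.1422 - z + 0.9503)^2
FOC: (2*8 + 0.5)*z = 6 + 0.5*(1.1422 + 0.9503)
z^{k+1} = 0.427
Step 3: u-update.
u^{k+1} = 0.9503 + 1.1422 - 0.427 = 1.6655
Step 4: Primal residual = |1.1422 - 0.427| = 0.7152


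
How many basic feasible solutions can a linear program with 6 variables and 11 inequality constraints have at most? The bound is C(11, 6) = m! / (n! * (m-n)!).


Each vertex corresponds to some choice of n active constraints out of m, so the number of vertices is at most C(m, n) = m! / (n!(m-n)!).
m = 11, n = 6
Numerator: 11 * 10 * 9 * 8 * 7 * 6
Denominator: 6! = 720
C(11, 6) = 462


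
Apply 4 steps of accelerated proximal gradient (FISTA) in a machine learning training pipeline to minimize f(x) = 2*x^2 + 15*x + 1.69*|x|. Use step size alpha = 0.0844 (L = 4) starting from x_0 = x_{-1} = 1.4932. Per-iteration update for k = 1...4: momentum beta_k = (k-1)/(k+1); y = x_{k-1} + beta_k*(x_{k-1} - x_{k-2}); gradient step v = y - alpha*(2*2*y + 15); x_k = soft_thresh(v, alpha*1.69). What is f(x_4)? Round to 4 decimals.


FISTA on f(x) = 2*x^2 + 15*x + 1.69*|x|
L = 4, alpha = 0.0844
Iteration 1: beta = 0.0, y = 1.4932 + 0.0*(1.4932 - 1.4932) = 1.4932
  grad(y) = 20.9728, v = y - alpha*grad = -0.2769
  prox(v) = soft_thresh(-0.2769, 0.1426) = -0.1343
Iteration 2: beta = 0.3333, y = -0.1343 + 0.3333*(-0.1343 - 1.4932) = -0.6768
  grad(y) = 12.293, v = y - alpha*grad = -1.7143
  prox(v) = soft_thresh(-1.7143, 0.1426) = -1.5716
Iteration 3: beta = 0.5, y = -1.5716 + 0.5*(-1.5716 + 0.1343) = -2.2903
  grad(y) = 5.8386, v = y - alpha*grad = -2.7831
  prox(v) = soft_thresh(-2.7831, 0.1426) = -2.6405
Iteration 4: beta = 0.6, y = -2.6405 + 0.6*(-2.6405 + 1.5716) = -3.2818
  grad(y) = 1.8729, v = y - alpha*grad = -3.4399
  prox(v) = soft_thresh(-3.4399, 0.1426) = -3.2972
f(x_4) = 2*(-3.2972)^2 + 15*(-3.2972) + 1.69*|-3.2972| = -22.1427


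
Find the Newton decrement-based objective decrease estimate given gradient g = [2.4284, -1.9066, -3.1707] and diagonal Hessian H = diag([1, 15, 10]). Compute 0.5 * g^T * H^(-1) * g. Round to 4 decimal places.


Step 1: H is diagonal, so H^(-1) * g = [2.4284, -0.1271, -0.3171].
Step 2: g^T H^(-1) g = sum_i g_i^2 / H_ii
  = (2.4284)^2/1 + (-1.9066)^2/15 + (-3.1707)^2/10
  = 5.8971 + 0.2423 + 1.0053 = 7.1448
Step 3: Objective decrease = 0.5 * g^T H^(-1) g = 3.5724


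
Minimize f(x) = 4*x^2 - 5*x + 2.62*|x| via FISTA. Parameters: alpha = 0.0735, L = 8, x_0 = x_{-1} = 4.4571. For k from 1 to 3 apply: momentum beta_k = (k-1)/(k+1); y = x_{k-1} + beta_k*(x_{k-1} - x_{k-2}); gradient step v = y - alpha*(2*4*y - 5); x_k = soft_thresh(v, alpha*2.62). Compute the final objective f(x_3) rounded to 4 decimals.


FISTA on f(x) = 4*x^2 - 5*x + 2.62*|x|
L = 8, alpha = 0.0735
Iteration 1: beta = 0.0, y = 4.4571 + 0.0*(4.4571 - 4.4571) = 4.4571
  grad(y) = 30.6568, v = y - alpha*grad = 2.2038
  prox(v) = soft_thresh(2.2038, 0.1926) = 2.0113
Iteration 2: beta = 0.3333, y = 2.0113 + 0.3333*(2.0113 - 4.4571) = 1.196
  grad(y) = 4.5678, v = y - alpha*grad = 0.8602
  prox(v) = soft_thresh(0.8602, 0.1926) = 0.6677
Iteration 3: beta = 0.5, y = 0.6677 + 0.5*(0.6677 - 2.0113) = -0.0041
  grad(y) = -5.033, v = y - alpha*grad = 0.3658
  prox(v) = soft_thresh(0.3658, 0.1926) = 0.1732
f(x_3) = 4*0.1732^2 - 5*0.1732 + 2.62*|0.1732| = -0.2923


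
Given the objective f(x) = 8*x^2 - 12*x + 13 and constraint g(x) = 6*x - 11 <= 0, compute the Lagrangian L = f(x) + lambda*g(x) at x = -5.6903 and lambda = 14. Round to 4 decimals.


Step 1: Evaluate f(x).
f(-5.6903) = 8*(-5.6903)^2 - 12*(-5.6903) + 13 = 340.3197
Step 2: Evaluate g(x).
g(-5.6903) = 6*-5.6903 - 11 = -45.1418
Step 3: Compute Lagrangian.
L = 340.3197 + 14*-45.1418 = -291.6655


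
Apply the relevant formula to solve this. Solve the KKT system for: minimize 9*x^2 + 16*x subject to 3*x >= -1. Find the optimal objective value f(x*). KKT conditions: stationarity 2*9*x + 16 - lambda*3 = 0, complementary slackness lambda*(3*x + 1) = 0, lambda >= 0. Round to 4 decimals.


Step 1: Try lambda = 0 (constraint inactive).
x_unc = -16/(2*9) = -0.8889
Check: 3*-0.8889 = -2.6667 < -1 -- violated!
Step 2: Constraint must be active: 3*x = -1
x* = -1/3 = -0.3333 (rounded; the exact value -1/3 is used below)
lambda = (2*9*(-1/3) + 16)/3 = 3.3333
Step 3: Compute optimal value.
f(x*) = 9*(-1/3)^2 + 16*(-1/3) = -4.3333


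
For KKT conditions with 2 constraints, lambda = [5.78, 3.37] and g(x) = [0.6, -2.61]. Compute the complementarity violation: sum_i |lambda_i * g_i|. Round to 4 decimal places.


KKT complementary slackness check:
lambda_1 * g_1 = 5.78 * 0.6 = 3.468
lambda_2 * g_2 = 3.37 * -2.61 = -8.7957
Total violation = 3.468 + 8.7957 = 12.2637


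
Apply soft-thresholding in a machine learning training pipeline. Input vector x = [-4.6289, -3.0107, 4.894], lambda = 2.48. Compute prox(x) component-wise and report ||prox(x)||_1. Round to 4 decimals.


Soft-thresholding with lambda = 2.48:
prox(-4.6289) = sign(-4.6289)*max(|-4.6289| - 2.48, 0) = -2.1489
prox(-3.0107) = sign(-3.0107)*max(|-3.0107| - 2.48, 0) = -0.5307
prox(4.894) = sign(4.894)*max(|4.894| - 2.48, 0) = 2.414
prox(x) = [-2.1489, -0.5307, 2.414]
||prox(x)||_1 = 2.1489 + 0.5307 + 2.414 = 5.0936


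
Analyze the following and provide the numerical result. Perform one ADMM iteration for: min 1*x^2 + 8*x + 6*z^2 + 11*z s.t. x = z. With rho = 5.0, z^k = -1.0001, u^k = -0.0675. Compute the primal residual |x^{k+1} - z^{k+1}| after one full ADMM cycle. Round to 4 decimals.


ADMM iteration with rho = 5.0, z^k = -1.0001, u^k = -0.0675
Step 1: x-update.
Minimize 1*x^2 + 8*x + (5.0/2)*(x + 1.0001 - 0.0675)^2
FOC: (2*1 + 5.0)*x = -8 + 5.0*(-1.0001 + 0.0675)
x^{k+1} = -1.809
Step 2: z-update.
Minimize 6*z^2 + 11*z + (5.0/2)*(-1.809 - z - 0.0675)^2
FOC: (2*6 + 5.0)*z = -11 + 5.0*(-1.809 - 0.0675)
z^{k+1} = -1.199
Step 3: u-update.
u^{k+1} = -0.0675 - 1.809 + 1.199 = -0.6775
Step 4: Primal residual = |-1.809 + 1.199| = 0.61


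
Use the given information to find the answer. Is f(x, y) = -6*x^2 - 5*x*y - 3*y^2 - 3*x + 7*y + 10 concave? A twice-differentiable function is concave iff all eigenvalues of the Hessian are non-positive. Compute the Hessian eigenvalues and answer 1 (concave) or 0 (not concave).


The Hessian of f(x,y) = -6*x^2 - 5*x*y - 3*y^2 - 3*x + 7*y + 10 is:
H = [[-12, -5], [-5, -6]]
Trace = -12 - 6 = -18
Determinant = -12*-6 - (-5)^2 = 47
Discriminant = (-18)^2 - 4*47 = 136.0
Eigenvalues: lambda_1 = -14.831, lambda_2 = -3.169
The function is concave.

1


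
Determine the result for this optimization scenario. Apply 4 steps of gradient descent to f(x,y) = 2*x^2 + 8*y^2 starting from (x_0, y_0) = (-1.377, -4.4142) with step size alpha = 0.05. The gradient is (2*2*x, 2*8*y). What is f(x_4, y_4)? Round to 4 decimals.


Gradient descent on f(x,y) = 2*x^2 + 8*y^2.
Starting point: (-1.377, -4.4142), alpha = 0.05
Step 1: grad_x = 2*2*-1.377 = -5.508, grad_y = 2*8*-4.4142 = -70.6272
  x_1 = -1.377 - 0.05*-5.508 = -1.1016
  y_1 = -4.4142 - 0.05*-70.6272 = -0.8828
Step 2: grad_x = 2*2*-1.1016 = -4.4064, grad_y = 2*8*-0.8828 = -14.1254
  x_2 = -1.1016 - 0.05*-4.4064 = -0.8813
  y_2 = -0.8828 - 0.05*-14.1254 = -0.1766
Step 3: grad_x = 2*2*-0.8813 = -3.5251, grad_y = 2*8*-0.1766 = -2.8251
  x_3 = -0.8813 - 0.05*-3.5251 = -0.705
  y_3 = -0.1766 - 0.05*-2.8251 = -0.0353
Step 4: grad_x = 2*2*-0.705 = -2.8201, grad_y = 2*8*-0.0353 = -0.565
  x_4 = -0.705 - 0.05*-2.8201 = -0.564
  y_4 = -0.0353 - 0.05*-0.565 = -0.0071
f(-0.564, -0.0071) = 2*(-0.564)^2 + 8*(-0.0071)^2 = 0.6366


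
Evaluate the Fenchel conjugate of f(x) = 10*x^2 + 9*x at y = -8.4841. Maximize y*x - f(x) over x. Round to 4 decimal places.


f*(y) = sup_x {y*x - a*x^2 - b*x} = sup_x {(y-b)*x - a*x^2}
FOC: (y - b) - 2a*x = 0 => x* = (y - b)/(2a)
x* = (-8.4841 - 9)/(2*10) = -0.8742
f*(-8.4841) = (y-b)^2/(4a) = (-8.4841 - 9)^2/(4*10)
= 305.6938/40 = 7.6423


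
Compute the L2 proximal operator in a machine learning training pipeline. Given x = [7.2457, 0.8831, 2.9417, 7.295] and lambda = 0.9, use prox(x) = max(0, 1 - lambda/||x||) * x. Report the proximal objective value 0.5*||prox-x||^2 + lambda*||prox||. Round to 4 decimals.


Step 1: Compute ||x||.
||x|| = 10.7308
Step 2: Compute scaling factor.
scale = max(0, 1 - 0.9/10.7308) = 0.9161
Step 3: prox(x) = [6.638, 0.809, 2.695, 6.6832]
||prox(x)|| = 9.8308
Step 4: Proximal objective.
0.5*||prox-x||^2 = 0.405
lambda*||prox|| = 8.8477
Total = 9.2527


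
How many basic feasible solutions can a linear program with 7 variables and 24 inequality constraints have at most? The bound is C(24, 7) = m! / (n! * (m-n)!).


Each vertex corresponds to some choice of n active constraints out of m, so the number of vertices is at most C(m, n) = m! / (n!(m-n)!).
m = 24, n = 7
Numerator: 24 * 23 * 22 * 21 * 20 * 19 * 18
Denominator: 7! = 5040
C(24, 7) = 346104


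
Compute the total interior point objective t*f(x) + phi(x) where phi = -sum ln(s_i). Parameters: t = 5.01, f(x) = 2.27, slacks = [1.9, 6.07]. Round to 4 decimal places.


Step 1: Compute log-barrier.
ln values: [0.6419, 1.8034]
phi = -(0.6419 + 1.8034) = -2.4452
Step 2: Compute augmented objective.
t*f(x) = 5.01*2.27 = 11.3727
Total = 11.3727 - 2.4452 = 8.9275


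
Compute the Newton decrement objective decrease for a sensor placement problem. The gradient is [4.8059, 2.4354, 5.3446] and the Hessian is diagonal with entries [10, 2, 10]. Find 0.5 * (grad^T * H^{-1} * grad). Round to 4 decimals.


Step 1: H is diagonal, so H^(-1) * g = [0.4806, 1.2177, 0.5345].
Step 2: g^T H^(-1) g = sum_i g_i^2 / H_ii
  = (4.8059)^2/10 + (2.4354)^2/2 + (5.3446)^2/10
  = 2.3097 + 2.9656 + 2.8565 = 8.1317
Step 3: Objective decrease = 0.5 * g^T H^(-1) g = 4.0659


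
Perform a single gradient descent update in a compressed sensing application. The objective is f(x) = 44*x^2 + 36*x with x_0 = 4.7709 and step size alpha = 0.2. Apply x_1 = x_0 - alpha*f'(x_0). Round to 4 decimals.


We compute the gradient at x_0 and apply the update.
f'(x) = 88*x + 36
f'(4.7709) = 88*4.7709 + 36 = 455.8392
x_1 = 4.7709 - 0.2*455.8392 = -86.3969


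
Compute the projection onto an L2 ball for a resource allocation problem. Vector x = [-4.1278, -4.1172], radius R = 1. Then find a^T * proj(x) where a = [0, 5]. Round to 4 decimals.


Step 1: Compute ||x|| (intermediates to 6 decimals).
||x|| = sqrt((-4.1278)^2 + (-4.1172)^2) = 5.8301
Step 2: Project.
Since ||x|| > R, scale = R/||x|| = 1/5.8301 = 0.171524, proj(x) = scale * x
proj(x) = [-0.708017, -0.706199]
Step 3: Dot product.
a^T * proj(x) = 0*(-0.708017) + 5*(-0.706199) = -3.531


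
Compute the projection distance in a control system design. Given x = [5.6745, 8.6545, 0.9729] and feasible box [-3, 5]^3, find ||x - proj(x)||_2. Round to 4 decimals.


Project each component onto [-3, 5].
clip(5.6745) = 5.0, clip(8.6545) = 5.0, clip(0.9729) = 0.9729
Projection = [5.0, 5.0, 0.9729]
Squared diffs: [0.455, 13.3554, 0.0]
Distance = sqrt(13.8104) = 3.7162


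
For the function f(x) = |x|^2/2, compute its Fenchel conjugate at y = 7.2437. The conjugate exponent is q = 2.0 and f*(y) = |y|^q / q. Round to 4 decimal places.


The conjugate exponent q satisfies 1/p + 1/q = 1.
p = 2, so q = 2/(2 - 1) = 2.0
|y|^q = 7.2437^2.0 = 52.4712
f*(7.2437) = 52.4712 / 2.0 = 26.2356


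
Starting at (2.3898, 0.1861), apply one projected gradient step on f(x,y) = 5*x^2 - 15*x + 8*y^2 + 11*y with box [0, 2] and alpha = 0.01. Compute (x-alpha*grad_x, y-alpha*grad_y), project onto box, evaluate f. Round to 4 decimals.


Step 1: Compute gradient at (2.3898, 0.1861).
grad_x = 2*5*2.3898 - 15 = 8.898
grad_y = 2*8*0.1861 + 11 = 13.9776
Step 2: Gradient step.
x_raw = 2.3898 - 0.01*8.898 = 2.3008
y_raw = 0.1861 - 0.01*13.9776 = 0.0463
Step 3: Project onto [0, 2].
x_proj = clip(2.3008) = 2.0
y_proj = clip(0.0463) = 0.0463
Step 4: Evaluate f.
f(2.0, 0.0463) = -9.4733


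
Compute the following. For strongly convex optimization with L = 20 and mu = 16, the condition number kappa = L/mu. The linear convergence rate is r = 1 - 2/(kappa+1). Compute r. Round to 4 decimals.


Step 1: Compute the condition number.
kappa = L/mu = 20/16 = 1.25
Step 2: Compute the convergence rate.
r = 1 - 2/(kappa + 1) = 1 - 2*mu/(L + mu) = (L - mu)/(L + mu) = 4/36 = 0.1111


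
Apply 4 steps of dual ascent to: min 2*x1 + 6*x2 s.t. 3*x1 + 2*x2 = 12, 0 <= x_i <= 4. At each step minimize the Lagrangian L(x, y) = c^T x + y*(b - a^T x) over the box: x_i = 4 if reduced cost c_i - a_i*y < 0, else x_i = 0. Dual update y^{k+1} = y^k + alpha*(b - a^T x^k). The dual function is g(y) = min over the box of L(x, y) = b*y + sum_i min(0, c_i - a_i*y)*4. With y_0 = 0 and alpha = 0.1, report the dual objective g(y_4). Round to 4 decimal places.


Dual ascent for LP: min 2*x1 + 6*x2, 3*x1 + 2*x2 = 12, 0 <= x_i <= 4
Step 1: y^k = 0.0, reduced costs: (2.0, 6.0)
  x^k = (0.0, 0.0), subgradient = b - a^T x = 12.0
  y^{k+1} = 0.0 + 0.1*12.0 = 1.2
Step 2: y^k = 1.2, reduced costs: (-1.6, 3.6)
  x^k = (4.0, 0.0), subgradient = b - a^T x = 0.0
  y^{k+1} = 1.2 + 0.1*0.0 = 1.2
Step 3: y^k = 1.2, reduced costs: (-1.6, 3.6)
  x^k = (4.0, 0.0), subgradient = b - a^T x = 0.0
  y^{k+1} = 1.2 + 0.1*0.0 = 1.2
Step 4: y^k = 1.2, reduced costs: (-1.6, 3.6)
  x^k = (4.0, 0.0), subgradient = b - a^T x = 0.0
  y^{k+1} = 1.2 + 0.1*0.0 = 1.2
Dual objective at y_4 = 1.2: reduced costs (-1.6, 3.6), box minimizer x = (4.0, 0.0)
g(y_4) = b*y + (c1 - a1*y)*x1 + (c2 - a2*y)*x2 = 12*1.2 + (-1.6)*4.0 + 3.6*0.0 = 14.4 - 6.4 + 0.0 = 8.0


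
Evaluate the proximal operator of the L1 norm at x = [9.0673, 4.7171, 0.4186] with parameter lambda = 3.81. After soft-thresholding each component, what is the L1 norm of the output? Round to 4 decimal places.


Soft-thresholding with lambda = 3.81:
prox(9.0673) = sign(9.0673)*max(|9.0673| - 3.81, 0) = 5.2573
prox(4.7171) = sign(4.7171)*max(|4.7171| - 3.81, 0) = 0.9071
prox(0.4186) = sign(0.4186)*max(|0.4186| - 3.81, 0) = 0.0
prox(x) = [5.2573, 0.9071, 0.0]
||prox(x)||_1 = 5.2573 + 0.9071 + 0.0 = 6.1644


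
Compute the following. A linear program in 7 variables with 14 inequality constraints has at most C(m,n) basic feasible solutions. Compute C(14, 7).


Each vertex corresponds to some choice of n active constraints out of m, so the number of vertices is at most C(m, n) = m! / (n!(m-n)!).
m = 14, n = 7
Numerator: 14 * 13 * 12 * 11 * 10 * 9 * 8
Denominator: 7! = 5040
C(14, 7) = 3432


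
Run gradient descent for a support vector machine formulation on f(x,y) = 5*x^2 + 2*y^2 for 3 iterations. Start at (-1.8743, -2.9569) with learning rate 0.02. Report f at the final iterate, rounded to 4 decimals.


Gradient descent on f(x,y) = 5*x^2 + 2*y^2.
Starting point: (-1.8743, -2.9569), alpha = 0.02
Step 1: grad_x = 2*5*-1.8743 = -18.743, grad_y = 2*2*-2.9569 = -11.8276
  x_1 = -1.8743 - 0.02*-18.743 = -1.4994
  y_1 = -2.9569 - 0.02*-11.8276 = -2.7203
Step 2: grad_x = 2*5*-1.4994 = -14.9944, grad_y = 2*2*-2.7203 = -10.8814
  x_2 = -1.4994 - 0.02*-14.9944 = -1.1996
  y_2 = -2.7203 - 0.02*-10.8814 = -2.5027
Step 3: grad_x = 2*5*-1.1996 = -11.9955, grad_y = 2*2*-2.5027 = -10.0109
  x_3 = -1.1996 - 0.02*-11.9955 = -0.9596
  y_3 = -2.5027 - 0.02*-10.0109 = -2.3025
f(-0.9596, -2.3025) = 5*(-0.9596)^2 + 2*(-2.3025)^2 = 15.2076


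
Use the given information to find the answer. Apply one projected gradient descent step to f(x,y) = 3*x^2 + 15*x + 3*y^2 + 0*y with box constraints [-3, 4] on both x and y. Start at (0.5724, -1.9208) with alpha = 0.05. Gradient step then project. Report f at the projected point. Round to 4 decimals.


Step 1: Compute gradient at (0.5724, -1.9208).
grad_x = 2*3*0.5724 + 15 = 18.4344
grad_y = 2*3*-1.9208 + 0 = -11.5248
Step 2: Gradient step.
x_raw = 0.5724 - 0.05*18.4344 = -0.3493
y_raw = -1.9208 - 0.05*-11.5248 = -1.3446
Step 3: Project onto [-3, 4].
x_proj = clip(-0.3493) = -0.3493
y_proj = clip(-1.3446) = -1.3446
Step 4: Evaluate f.
f(-0.3493, -1.3446) = 0.5498


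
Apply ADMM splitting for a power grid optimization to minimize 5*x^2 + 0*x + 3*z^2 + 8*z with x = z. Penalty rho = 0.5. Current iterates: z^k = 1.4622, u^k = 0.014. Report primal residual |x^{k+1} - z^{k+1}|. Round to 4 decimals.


ADMM iteration with rho = 0.5, z^k = 1.4622, u^k = 0.014
Step 1: x-update.
Minimize 5*x^2 + 0*x + (0.5/2)*(x - 1.4622 + 0.014)^2
FOC: (2*5 + 0.5)*x = 0 + 0.5*(1.4622 - 0.014)
x^{k+1} = 0.069
Step 2: z-update.
Minimize 3*z^2 + 8*z + (0.5/2)*(0.069 - z + 0.014)^2
FOC: (2*3 + 0.5)*z = -8 + 0.5*(0.069 + 0.014)
z^{k+1} = -1.2244
Step 3: u-update.
u^{k+1} = 0.014 + 0.069 + 1.2244 = 1.3073
Step 4: Primal residual = |0.069 + 1.2244| = 1.2933


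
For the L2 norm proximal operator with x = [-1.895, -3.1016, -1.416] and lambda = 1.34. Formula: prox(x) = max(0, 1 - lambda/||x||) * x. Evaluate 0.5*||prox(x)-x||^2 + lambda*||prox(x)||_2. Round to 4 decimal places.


Step 1: Compute ||x||.
||x|| = 3.9008
Step 2: Compute scaling factor.
scale = max(0, 1 - 1.34/3.9008) = 0.6565
Step 3: prox(x) = [-1.244, -2.0361, -0.9296]
||prox(x)|| = 2.5608
Step 4: Proximal objective.
0.5*||prox-x||^2 = 0.8978
lambda*||prox|| = 3.4315
Total = 4.3292


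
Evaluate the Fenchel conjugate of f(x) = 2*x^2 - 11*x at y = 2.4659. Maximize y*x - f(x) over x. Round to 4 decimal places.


f*(y) = sup_x {y*x - a*x^2 - b*x} = sup_x {(y-b)*x - a*x^2}
FOC: (y - b) - 2a*x = 0 => x* = (y - b)/(2a)
x* = (2.4659 + 11)/(2*2) = 3.3665
f*(2.4659) = (y-b)^2/(4a) = (2.4659 + 11)^2/(4*2)
= 181.3305/8 = 22.6663


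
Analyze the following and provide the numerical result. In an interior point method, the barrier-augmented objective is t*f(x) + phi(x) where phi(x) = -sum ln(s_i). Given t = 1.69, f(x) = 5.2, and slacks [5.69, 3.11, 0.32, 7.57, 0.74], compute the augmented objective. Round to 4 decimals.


Step 1: Compute log-barrier.
ln values: [1.7387, 1.1346, -1.1394, 2.0242, -0.3011]
phi = -(1.7387 + 1.1346 - 1.1394 + 2.0242 - 0.3011) = -3.457
Step 2: Compute augmented objective.
t*f(x) = 1.69*5.2 = 8.788
Total = 8.788 - 3.457 = 5.331


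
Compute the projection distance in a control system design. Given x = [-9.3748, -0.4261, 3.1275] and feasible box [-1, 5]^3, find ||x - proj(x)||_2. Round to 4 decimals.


Project each component onto [-1, 5].
clip(-9.3748) = -1.0, clip(-0.4261) = -0.4261, clip(3.1275) = 3.1275
Projection = [-1.0, -0.4261, 3.1275]
Squared diffs: [70.1373, 0.0, 0.0]
Distance = sqrt(70.1373) = 8.3748


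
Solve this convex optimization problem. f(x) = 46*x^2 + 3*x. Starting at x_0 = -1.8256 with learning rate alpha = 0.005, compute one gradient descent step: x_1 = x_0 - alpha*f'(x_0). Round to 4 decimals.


We compute the gradient at x_0 and apply the update.
f'(x) = 92*x + 3
f'(-1.8256) = 92*-1.8256 + 3 = -164.9552
x_1 = -1.8256 - 0.005*-164.9552 = -1.0008


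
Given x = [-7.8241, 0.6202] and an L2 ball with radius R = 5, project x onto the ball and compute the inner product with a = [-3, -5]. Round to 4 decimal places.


Step 1: Compute ||x|| (intermediates to 6 decimals).
||x|| = sqrt((-7.8241)^2 + 0.6202^2) = 7.848642
Step 2: Project.
Since ||x|| > R, scale = R/||x|| = 5/7.848642 = 0.637053, proj(x) = scale * x
proj(x) = [-4.984366, 0.3951]
Step 3: Dot product.
a^T * proj(x) = -3*(-4.984366) - 5*0.3951 = 12.9776


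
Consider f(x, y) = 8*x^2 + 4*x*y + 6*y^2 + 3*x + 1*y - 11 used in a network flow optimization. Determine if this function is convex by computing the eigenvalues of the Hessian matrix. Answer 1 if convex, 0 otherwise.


The Hessian of f(x,y) = 8*x^2 + 4*x*y + 6*y^2 + 3*x + 1*y - 11 is:
H = [[16, 4], [4, 12]]
Trace = 16 + 12 = 28
Determinant = 16*12 - (4)^2 = 176
Discriminant = (28)^2 - 4*176 = 80.0
Eigenvalues: lambda_1 = 9.5279, lambda_2 = 18.4721
The function is convex.

1


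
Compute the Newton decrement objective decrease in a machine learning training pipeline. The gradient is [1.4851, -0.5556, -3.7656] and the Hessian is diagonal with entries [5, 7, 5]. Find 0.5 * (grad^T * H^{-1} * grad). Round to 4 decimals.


Step 1: H is diagonal, so H^(-1) * g = [0.297, -0.0794, -0.7531].
Step 2: g^T H^(-1) g = sum_i g_i^2 / H_ii
  = (1.4851)^2/5 + (-0.5556)^2/7 + (-3.7656)^2/5
  = 0.4411 + 0.0441 + 2.8359 = 3.3212
Step 3: Objective decrease = 0.5 * g^T H^(-1) g = 1.6606


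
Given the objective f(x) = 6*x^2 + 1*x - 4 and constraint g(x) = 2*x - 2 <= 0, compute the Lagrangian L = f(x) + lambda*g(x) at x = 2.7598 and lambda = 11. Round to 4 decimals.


Step 1: Evaluate f(x).
f(2.7598) = 6*2.7598^2 + 1*2.7598 - 4 = 44.4588
Step 2: Evaluate g(x).
g(2.7598) = 2*2.7598 - 2 = 3.5196
Step 3: Compute Lagrangian.
L = 44.4588 + 11*3.5196 = 83.1744


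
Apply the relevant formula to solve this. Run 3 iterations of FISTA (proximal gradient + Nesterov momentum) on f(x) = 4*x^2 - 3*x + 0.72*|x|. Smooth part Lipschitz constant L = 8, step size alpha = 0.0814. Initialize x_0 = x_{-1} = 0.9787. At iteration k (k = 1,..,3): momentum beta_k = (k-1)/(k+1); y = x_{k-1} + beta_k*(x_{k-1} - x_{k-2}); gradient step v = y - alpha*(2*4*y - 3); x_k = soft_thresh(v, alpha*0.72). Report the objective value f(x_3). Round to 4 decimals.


FISTA on f(x) = 4*x^2 - 3*x + 0.72*|x|
L = 8, alpha = 0.0814
Iteration 1: beta = 0.0, y = 0.9787 + 0.0*(0.9787 - 0.9787) = 0.9787
  grad(y) = 4.8296, v = y - alpha*grad = 0.5856
  prox(v) = soft_thresh(0.5856, 0.0586) = 0.527
Iteration 2: beta = 0.3333, y = 0.527 + 0.3333*(0.527 - 0.9787) = 0.3764
  grad(y) = 0.0111, v = y - alpha*grad = 0.3755
  prox(v) = soft_thresh(0.3755, 0.0586) = 0.3169
Iteration 3: beta = 0.5, y = 0.3169 + 0.5*(0.3169 - 0.527) = 0.2118
  grad(y) = -1.3054, v = y - alpha*grad = 0.3181
  prox(v) = soft_thresh(0.3181, 0.0586) = 0.2595
f(x_3) = 4*0.2595^2 - 3*0.2595 + 0.72*|0.2595| = -0.3223


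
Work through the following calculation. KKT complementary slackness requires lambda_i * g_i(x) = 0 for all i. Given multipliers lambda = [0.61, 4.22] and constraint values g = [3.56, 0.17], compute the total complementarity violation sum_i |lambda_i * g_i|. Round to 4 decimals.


KKT complementary slackness check:
lambda_1 * g_1 = 0.61 * 3.56 = 2.1716
lambda_2 * g_2 = 4.22 * 0.17 = 0.7174
Total violation = 2.1716 + 0.7174 = 2.889


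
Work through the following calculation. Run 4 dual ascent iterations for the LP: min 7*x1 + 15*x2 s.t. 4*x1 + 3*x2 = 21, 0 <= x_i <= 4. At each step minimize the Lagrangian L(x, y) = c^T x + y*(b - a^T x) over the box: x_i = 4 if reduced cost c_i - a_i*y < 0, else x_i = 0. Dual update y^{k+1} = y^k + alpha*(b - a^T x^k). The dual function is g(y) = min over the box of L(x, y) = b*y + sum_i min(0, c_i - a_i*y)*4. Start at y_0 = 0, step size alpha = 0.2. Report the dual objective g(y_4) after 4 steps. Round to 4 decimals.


Dual ascent for LP: min 7*x1 + 15*x2, 4*x1 + 3*x2 = 21, 0 <= x_i <= 4
Step 1: y^k = 0.0, reduced costs: (7.0, 15.0)
  x^k = (0.0, 0.0), subgradient = b - a^T x = 21.0
  y^{k+1} = 0.0 + 0.2*21.0 = 4.2
Step 2: y^k = 4.2, reduced costs: (-9.8, 2.4)
  x^k = (4.0, 0.0), subgradient = b - a^T x = 5.0
  y^{k+1} = 4.2 + 0.2*5.0 = 5.2
Step 3: y^k = 5.2, reduced costs: (-13.8, -0.6)
  x^k = (4.0, 4.0), subgradient = b - a^T x = -7.0
  y^{k+1} = 5.2 + 0.2*-7.0 = 3.8
Step 4: y^k = 3.8, reduced costs: (-8.2, 3.6)
  x^k = (4.0, 0.0), subgradient = b - a^T x = 5.0
  y^{k+1} = 3.8 + 0.2*5.0 = 4.8
Dual objective at y_4 = 4.8: reduced costs (-12.2, 0.6), box minimizer x = (4.0, 0.0)
g(y_4) = b*y + (c1 - a1*y)*x1 + (c2 - a2*y)*x2 = 21*4.8 + (-12.2)*4.0 + 0.6*0.0 = 100.8 - 48.8 + 0.0 = 52.0


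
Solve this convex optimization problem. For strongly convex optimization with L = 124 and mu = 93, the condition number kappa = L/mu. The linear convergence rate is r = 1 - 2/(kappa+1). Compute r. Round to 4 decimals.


Step 1: Compute the condition number.
kappa = L/mu = 124/93 = 1.3333
Step 2: Compute the convergence rate.
r = 1 - 2/(kappa + 1) = 1 - 2*mu/(L + mu) = (L - mu)/(L + mu) = 31/217 = 0.1429


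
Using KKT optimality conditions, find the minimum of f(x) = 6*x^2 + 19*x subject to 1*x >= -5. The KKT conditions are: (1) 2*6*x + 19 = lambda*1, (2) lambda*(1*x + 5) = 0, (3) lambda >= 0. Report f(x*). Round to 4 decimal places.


Step 1: Try lambda = 0 (constraint inactive).
Stationarity: 2*6*x + 19 = 0
x* = -19/(2*6) = -19/12 = -1.5833 (rounded; the exact value -19/12 is used below)
Check constraint: 1*-1.5833 = -1.5833 >= -5 -- satisfied.
Step 2: Compute optimal value.
f(x*) = 6*(-19/12)^2 + 19*(-19/12) = -15.0417


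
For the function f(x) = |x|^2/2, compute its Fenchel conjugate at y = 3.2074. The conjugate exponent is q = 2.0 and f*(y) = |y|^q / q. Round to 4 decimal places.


The conjugate exponent q satisfies 1/p + 1/q = 1.
p = 2, so q = 2/(2 - 1) = 2.0
|y|^q = 3.2074^2.0 = 10.2874
f*(3.2074) = 10.2874 / 2.0 = 5.1437


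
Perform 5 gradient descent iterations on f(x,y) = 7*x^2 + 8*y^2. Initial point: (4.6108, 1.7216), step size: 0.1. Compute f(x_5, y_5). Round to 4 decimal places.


Gradient descent on f(x,y) = 7*x^2 + 8*y^2.
Starting point: (4.6108, 1.7216), alpha = 0.1
Step 1: grad_x = 2*7*4.6108 = 64.5512, grad_y = 2*8*1.7216 = 27.5456
  x_1 = 4.6108 - 0.1*64.5512 = -1.8443
  y_1 = 1.7216 - 0.1*27.5456 = -1.033
Step 2: grad_x = 2*7*-1.8443 = -25.8205, grad_y = 2*8*-1.033 = -16.5274
  x_2 = -1.8443 - 0.1*-25.8205 = 0.7377
  y_2 = -1.033 - 0.1*-16.5274 = 0.6198
Step 3: grad_x = 2*7*0.7377 = 10.3282, grad_y = 2*8*0.6198 = 9.9164
  x_3 = 0.7377 - 0.1*10.3282 = -0.2951
  y_3 = 0.6198 - 0.1*9.9164 = -0.3719
Step 4: grad_x = 2*7*-0.2951 = -4.1313, grad_y = 2*8*-0.3719 = -5.9498
  x_4 = -0.2951 - 0.1*-4.1313 = 0.118
  y_4 = -0.3719 - 0.1*-5.9498 = 0.2231
Step 5: grad_x = 2*7*0.118 = 1.6525, grad_y = 2*8*0.2231 = 3.5699
  x_5 = 0.118 - 0.1*1.6525 = -0.0472
  y_5 = 0.2231 - 0.1*3.5699 = -0.1339
f(-0.0472, -0.1339) = 7*(-0.0472)^2 + 8*(-0.1339)^2 = 0.159


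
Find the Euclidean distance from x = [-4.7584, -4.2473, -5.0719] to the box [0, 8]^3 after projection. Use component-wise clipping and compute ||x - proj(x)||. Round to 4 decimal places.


Project each component onto [0, 8].
clip(-4.7584) = 0.0, clip(-4.2473) = 0.0, clip(-5.0719) = 0.0
Projection = [0.0, 0.0, 0.0]
Squared diffs: [22.6424, 18.0396, 25.7242]
Distance = sqrt(66.4062) = 8.149


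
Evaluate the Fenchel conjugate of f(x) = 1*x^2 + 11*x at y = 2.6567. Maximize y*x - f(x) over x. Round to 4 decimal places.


f*(y) = sup_x {y*x - a*x^2 - b*x} = sup_x {(y-b)*x - a*x^2}
FOC: (y - b) - 2a*x = 0 => x* = (y - b)/(2a)
x* = (2.6567 - 11)/(2*1) = -4.1717
f*(2.6567) = (y-b)^2/(4a) = (2.6567 - 11)^2/(4*1)
= 69.6107/4 = 17.4027


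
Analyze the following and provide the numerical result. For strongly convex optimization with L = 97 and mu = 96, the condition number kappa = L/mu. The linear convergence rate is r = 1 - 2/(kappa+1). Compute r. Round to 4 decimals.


Step 1: Compute the condition number.
kappa = L/mu = 97/96 = 1.0104
Step 2: Compute the convergence rate.
r = 1 - 2/(kappa + 1) = 1 - 2*mu/(L + mu) = (L - mu)/(L + mu) = 1/193 = 0.0052


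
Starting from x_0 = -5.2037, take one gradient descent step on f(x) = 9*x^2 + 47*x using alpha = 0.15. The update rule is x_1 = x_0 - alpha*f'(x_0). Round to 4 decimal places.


We compute the gradient at x_0 and apply the update.
f'(x) = 18*x + 47
f'(-5.2037) = 18*-5.2037 + 47 = -46.6666
x_1 = -5.2037 - 0.15*-46.6666 = 1.7963


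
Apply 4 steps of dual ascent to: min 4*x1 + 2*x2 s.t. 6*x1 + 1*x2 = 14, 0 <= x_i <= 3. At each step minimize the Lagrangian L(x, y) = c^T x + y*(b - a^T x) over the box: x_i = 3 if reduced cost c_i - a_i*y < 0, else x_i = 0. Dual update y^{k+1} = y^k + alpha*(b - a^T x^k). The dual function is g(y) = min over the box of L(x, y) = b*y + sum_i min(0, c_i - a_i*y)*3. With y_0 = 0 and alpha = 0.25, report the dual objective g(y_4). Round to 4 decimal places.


Dual ascent for LP: min 4*x1 + 2*x2, 6*x1 + 1*x2 = 14, 0 <= x_i <= 3
Step 1: y^k = 0.0, reduced costs: (4.0, 2.0)
  x^k = (0.0, 0.0), subgradient = b - a^T x = 14.0
  y^{k+1} = 0.0 + 0.25*14.0 = 3.5
Step 2: y^k = 3.5, reduced costs: (-17.0, -1.5)
  x^k = (3.0, 3.0), subgradient = b - a^T x = -7.0
  y^{k+1} = 3.5 + 0.25*-7.0 = 1.75
Step 3: y^k = 1.75, reduced costs: (-6.5, 0.25)
  x^k = (3.0, 0.0), subgradient = b - a^T x = -4.0
  y^{k+1} = 1.75 + 0.25*-4.0 = 0.75
Step 4: y^k = 0.75, reduced costs: (-0.5, 1.25)
  x^k = (3.0, 0.0), subgradient = b - a^T x = -4.0
  y^{k+1} = 0.75 + 0.25*-4.0 = -0.25
Dual objective at y_4 = -0.25: reduced costs (5.5, 2.25), box minimizer x = (0.0, 0.0)
g(y_4) = b*y + (c1 - a1*y)*x1 + (c2 - a2*y)*x2 = 14*(-0.25) + 5.5*0.0 + 2.25*0.0 = -3.5 + 0.0 + 0.0 = -3.5


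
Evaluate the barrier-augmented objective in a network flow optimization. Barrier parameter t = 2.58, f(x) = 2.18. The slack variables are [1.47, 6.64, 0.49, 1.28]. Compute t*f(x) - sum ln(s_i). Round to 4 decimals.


Step 1: Compute log-barrier.
ln values: [0.3853, 1.8931, -0.7133, 0.2469]
phi = -(0.3853 + 1.8931 - 0.7133 + 0.2469) = -1.8119
Step 2: Compute augmented objective.
t*f(x) = 2.58*2.18 = 5.6244
Total = 5.6244 - 1.8119 = 3.8125


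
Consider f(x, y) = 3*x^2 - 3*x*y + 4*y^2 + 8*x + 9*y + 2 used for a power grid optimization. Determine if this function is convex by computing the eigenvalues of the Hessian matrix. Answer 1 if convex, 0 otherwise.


The Hessian of f(x,y) = 3*x^2 - 3*x*y + 4*y^2 + 8*x + 9*y + 2 is:
H = [[6, -3], [-3, 8]]
Trace = 6 + 8 = 14
Determinant = 6*8 - (-3)^2 = 39
Discriminant = (14)^2 - 4*39 = 40.0
Eigenvalues: lambda_1 = 3.8377, lambda_2 = 10.1623
The function is convex.

1


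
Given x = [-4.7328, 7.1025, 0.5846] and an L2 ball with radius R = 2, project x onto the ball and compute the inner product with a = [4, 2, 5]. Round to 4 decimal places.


Step 1: Compute ||x|| (intermediates to 6 decimals).
||x|| = sqrt((-4.7328)^2 + 7.1025^2 + 0.5846^2) = 8.55492
Step 2: Project.
Since ||x|| > R, scale = R/||x|| = 2/8.55492 = 0.233784, proj(x) = scale * x
proj(x) = [-1.106453, 1.660451, 0.13667]
Step 3: Dot product.
a^T * proj(x) = 4*(-1.106453) + 2*1.660451 + 5*0.13667 = -0.4216


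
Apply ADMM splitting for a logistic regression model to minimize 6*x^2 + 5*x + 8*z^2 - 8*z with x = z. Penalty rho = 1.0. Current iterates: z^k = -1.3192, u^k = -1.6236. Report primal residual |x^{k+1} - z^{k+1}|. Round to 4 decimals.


ADMM iteration with rho = 1.0, z^k = -1.3192, u^k = -1.6236
Step 1: x-update.
Minimize 6*x^2 + 5*x + (1.0/2)*(x + 1.3192 - 1.6236)^2
FOC: (2*6 + 1.0)*x = -5 + 1.0*(-1.3192 + 1.6236)
x^{k+1} = -0.3612
Step 2: z-update.
Minimize 8*z^2 - 8*z + (1.0/2)*(-0.3612 - z - 1.6236)^2
FOC: (2*8 + 1.0)*z = 8 + 1.0*(-0.3612 - 1.6236)
z^{k+1} = 0.3538
Step 3: u-update.
u^{k+1} = -1.6236 - 0.3612 - 0.3538 = -2.3386
Step 4: Primal residual = |-0.3612 - 0.3538| = 0.715


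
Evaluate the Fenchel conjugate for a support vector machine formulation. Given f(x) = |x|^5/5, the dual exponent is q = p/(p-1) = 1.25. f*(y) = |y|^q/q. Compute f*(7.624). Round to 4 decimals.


The conjugate exponent q satisfies 1/p + 1/q = 1.
p = 5, so q = 5/(5 - 1) = 1.25
|y|^q = 7.624^1.25 = 12.6686
f*(7.624) = 12.6686 / 1.25 = 10.1349


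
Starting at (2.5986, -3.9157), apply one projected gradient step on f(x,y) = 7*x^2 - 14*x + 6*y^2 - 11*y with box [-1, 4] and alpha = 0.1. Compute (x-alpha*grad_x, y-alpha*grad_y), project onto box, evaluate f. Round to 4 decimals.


Step 1: Compute gradient at (2.5986, -3.9157).
grad_x = 2*7*2.5986 - 14 = 22.3804
grad_y = 2*6*-3.9157 - 11 = -57.9884
Step 2: Gradient step.
x_raw = 2.5986 - 0.1*22.3804 = 0.3606
y_raw = -3.9157 - 0.1*-57.9884 = 1.8831
Step 3: Project onto [-1, 4].
x_proj = clip(0.3606) = 0.3606
y_proj = clip(1.8831) = 1.8831
Step 4: Evaluate f.
f(0.3606, 1.8831) = -3.5751


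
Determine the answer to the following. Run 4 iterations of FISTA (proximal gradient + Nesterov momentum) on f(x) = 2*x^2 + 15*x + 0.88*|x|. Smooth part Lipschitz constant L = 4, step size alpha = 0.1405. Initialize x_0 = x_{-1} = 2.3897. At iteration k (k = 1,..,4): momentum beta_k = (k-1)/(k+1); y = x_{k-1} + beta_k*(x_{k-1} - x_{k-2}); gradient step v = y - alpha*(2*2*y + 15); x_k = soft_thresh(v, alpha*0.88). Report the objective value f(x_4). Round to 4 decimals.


FISTA on f(x) = 2*x^2 + 15*x + 0.88*|x|
L = 4, alpha = 0.1405
Iteration 1: beta = 0.0, y = 2.3897 + 0.0*(2.3897 - 2.3897) = 2.3897
  grad(y) = 24.5588, v = y - alpha*grad = -1.0608
  prox(v) = soft_thresh(-1.0608, 0.1236) = -0.9372
Iteration 2: beta = 0.3333, y = -0.9372 + 0.3333*(-0.9372 - 2.3897) = -2.0461
  grad(y) = 6.8155, v = y - alpha*grad = -3.0037
  prox(v) = soft_thresh(-3.0037, 0.1236) = -2.8801
Iteration 3: beta = 0.5, y = -2.8801 + 0.5*(-2.8801 + 0.9372) = -3.8515
  grad(y) = -0.406, v = y - alpha*grad = -3.7945
  prox(v) = soft_thresh(-3.7945, 0.1236) = -3.6708
Iteration 4: beta = 0.6, y = -3.6708 + 0.6*(-3.6708 + 2.8801) = -4.1453
  grad(y) = -1.5811, v = y - alpha*grad = -3.9231
  prox(v) = soft_thresh(-3.9231, 0.1236) = -3.7995
f(x_4) = 2*(-3.7995)^2 + 15*(-3.7995) + 0.88*|-3.7995| = -24.7765


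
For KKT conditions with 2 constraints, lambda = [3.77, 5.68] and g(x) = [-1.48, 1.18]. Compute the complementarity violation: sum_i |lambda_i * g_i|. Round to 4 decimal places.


KKT complementary slackness check:
lambda_1 * g_1 = 3.77 * -1.48 = -5.5796
lambda_2 * g_2 = 5.68 * 1.18 = 6.7024
Total violation = 5.5796 + 6.7024 = 12.282


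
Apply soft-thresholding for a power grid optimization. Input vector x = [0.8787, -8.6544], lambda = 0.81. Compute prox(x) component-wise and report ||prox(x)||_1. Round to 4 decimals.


Soft-thresholding with lambda = 0.81:
prox(0.8787) = sign(0.8787)*max(|0.8787| - 0.81, 0) = 0.0687
prox(-8.6544) = sign(-8.6544)*max(|-8.6544| - 0.81, 0) = -7.8444
prox(x) = [0.0687, -7.8444]
||prox(x)||_1 = 0.0687 + 7.8444 = 7.9131
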